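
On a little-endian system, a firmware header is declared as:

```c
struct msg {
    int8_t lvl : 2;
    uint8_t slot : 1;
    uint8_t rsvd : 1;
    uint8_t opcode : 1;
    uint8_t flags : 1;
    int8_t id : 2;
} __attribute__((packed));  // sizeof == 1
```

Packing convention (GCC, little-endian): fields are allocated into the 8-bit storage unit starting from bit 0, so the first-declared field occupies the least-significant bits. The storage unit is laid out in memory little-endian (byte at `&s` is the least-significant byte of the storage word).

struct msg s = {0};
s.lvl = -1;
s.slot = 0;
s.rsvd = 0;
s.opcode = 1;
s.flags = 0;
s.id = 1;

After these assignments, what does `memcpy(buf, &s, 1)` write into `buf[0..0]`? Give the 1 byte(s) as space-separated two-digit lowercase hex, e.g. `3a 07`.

lvl:2 = -1 → 0x3 << 0 → word 0x03
slot:1 = 0 → 0x0 << 2 → word 0x03
rsvd:1 = 0 → 0x0 << 3 → word 0x03
opcode:1 = 1 → 0x1 << 4 → word 0x13
flags:1 = 0 → 0x0 << 5 → word 0x13
id:2 = 1 → 0x1 << 6 → word 0x53
word = 0x53 → little-endian bytes:
  [0]=0x53

53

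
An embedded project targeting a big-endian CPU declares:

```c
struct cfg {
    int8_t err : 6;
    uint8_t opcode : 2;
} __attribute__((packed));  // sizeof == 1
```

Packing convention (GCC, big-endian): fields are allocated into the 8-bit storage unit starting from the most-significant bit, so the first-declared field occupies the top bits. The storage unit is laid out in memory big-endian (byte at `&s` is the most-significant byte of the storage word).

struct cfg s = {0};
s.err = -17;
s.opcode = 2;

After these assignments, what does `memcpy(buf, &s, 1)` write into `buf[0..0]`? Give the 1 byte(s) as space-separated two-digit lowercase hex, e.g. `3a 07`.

be

[2+:6] err=-17 & 0x3f = 0x2f; word=0xbc
[0+:2] opcode=2 & 0x3 = 0x2; word=0xbe
word = 0xbe → big-endian bytes:
  [0]=0xbe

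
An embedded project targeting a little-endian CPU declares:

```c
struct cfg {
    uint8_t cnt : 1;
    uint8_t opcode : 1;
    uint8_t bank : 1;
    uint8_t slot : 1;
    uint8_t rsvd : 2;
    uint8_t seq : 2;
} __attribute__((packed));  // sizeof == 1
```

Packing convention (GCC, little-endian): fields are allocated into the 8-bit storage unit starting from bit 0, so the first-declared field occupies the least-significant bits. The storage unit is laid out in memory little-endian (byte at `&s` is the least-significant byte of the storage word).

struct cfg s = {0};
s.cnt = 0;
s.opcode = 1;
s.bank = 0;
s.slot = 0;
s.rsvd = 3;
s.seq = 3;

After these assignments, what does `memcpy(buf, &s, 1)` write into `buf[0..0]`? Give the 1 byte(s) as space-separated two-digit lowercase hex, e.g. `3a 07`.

f2

cnt:1 = 0 → 0x0 << 0 → word 0x00
opcode:1 = 1 → 0x1 << 1 → word 0x02
bank:1 = 0 → 0x0 << 2 → word 0x02
slot:1 = 0 → 0x0 << 3 → word 0x02
rsvd:2 = 3 → 0x3 << 4 → word 0x32
seq:2 = 3 → 0x3 << 6 → word 0xf2
word = 0xf2 → little-endian bytes:
  [0]=0xf2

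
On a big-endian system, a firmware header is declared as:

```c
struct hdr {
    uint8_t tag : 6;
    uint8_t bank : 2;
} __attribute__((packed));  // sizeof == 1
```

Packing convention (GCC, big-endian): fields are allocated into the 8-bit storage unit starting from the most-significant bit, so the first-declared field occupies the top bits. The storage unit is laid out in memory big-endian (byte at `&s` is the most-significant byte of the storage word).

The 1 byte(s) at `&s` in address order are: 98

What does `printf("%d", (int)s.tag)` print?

38

[0]=0x98 (big-endian) → word 0x98
tag [2+:6] = (word>>2) & 0x3f = 38  ←
bank [0+:2] = (word>>0) & 0x3 = 0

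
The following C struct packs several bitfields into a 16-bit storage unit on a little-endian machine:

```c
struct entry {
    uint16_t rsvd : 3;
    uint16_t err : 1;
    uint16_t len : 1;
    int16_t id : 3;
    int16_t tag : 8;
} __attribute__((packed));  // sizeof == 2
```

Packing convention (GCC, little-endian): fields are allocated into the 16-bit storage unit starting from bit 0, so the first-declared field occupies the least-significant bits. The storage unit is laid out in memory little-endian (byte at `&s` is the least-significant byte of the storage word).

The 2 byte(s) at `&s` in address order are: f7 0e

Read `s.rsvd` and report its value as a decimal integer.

[0]=0xf7 [1]=0x0e (little-endian) → word 0x0ef7
rsvd:3 @ bit 0 → (0x0ef7>>0)&0x7 = 0x7  ←
err:1 @ bit 3 → (0x0ef7>>3)&0x1 = 0x0
len:1 @ bit 4 → (0x0ef7>>4)&0x1 = 0x1
id:3 @ bit 5 → (0x0ef7>>5)&0x7 = 0x7
tag:8 @ bit 8 → (0x0ef7>>8)&0xff = 0xe

7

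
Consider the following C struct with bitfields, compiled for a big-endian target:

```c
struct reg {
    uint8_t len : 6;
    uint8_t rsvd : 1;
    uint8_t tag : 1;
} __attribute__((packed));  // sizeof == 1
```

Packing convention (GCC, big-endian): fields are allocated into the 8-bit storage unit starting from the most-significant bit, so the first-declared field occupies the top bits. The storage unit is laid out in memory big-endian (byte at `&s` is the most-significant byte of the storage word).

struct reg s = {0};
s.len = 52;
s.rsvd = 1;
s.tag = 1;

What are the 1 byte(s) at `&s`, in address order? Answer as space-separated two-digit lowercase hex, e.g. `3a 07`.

d3

len:6 = 52 → 0x34 << 2 → word 0xd0
rsvd:1 = 1 → 0x1 << 1 → word 0xd2
tag:1 = 1 → 0x1 << 0 → word 0xd3
word = 0xd3 → big-endian bytes:
  [0]=0xd3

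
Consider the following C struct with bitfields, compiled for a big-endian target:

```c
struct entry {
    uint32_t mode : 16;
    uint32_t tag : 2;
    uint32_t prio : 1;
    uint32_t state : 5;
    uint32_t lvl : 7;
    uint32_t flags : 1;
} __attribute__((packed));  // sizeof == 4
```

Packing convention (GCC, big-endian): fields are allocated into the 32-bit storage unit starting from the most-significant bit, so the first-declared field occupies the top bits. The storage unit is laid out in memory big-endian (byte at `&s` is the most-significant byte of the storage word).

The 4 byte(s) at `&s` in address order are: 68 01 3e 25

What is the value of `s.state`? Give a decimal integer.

[0]=0x68 [1]=0x01 [2]=0x3e [3]=0x25 (big-endian) → word 0x68013e25
mode:16 @ bit 16 → (0x68013e25>>16)&0xffff = 0x6801
tag:2 @ bit 14 → (0x68013e25>>14)&0x3 = 0x0
prio:1 @ bit 13 → (0x68013e25>>13)&0x1 = 0x1
state:5 @ bit 8 → (0x68013e25>>8)&0x1f = 0x1e  ←
lvl:7 @ bit 1 → (0x68013e25>>1)&0x7f = 0x12
flags:1 @ bit 0 → (0x68013e25>>0)&0x1 = 0x1

30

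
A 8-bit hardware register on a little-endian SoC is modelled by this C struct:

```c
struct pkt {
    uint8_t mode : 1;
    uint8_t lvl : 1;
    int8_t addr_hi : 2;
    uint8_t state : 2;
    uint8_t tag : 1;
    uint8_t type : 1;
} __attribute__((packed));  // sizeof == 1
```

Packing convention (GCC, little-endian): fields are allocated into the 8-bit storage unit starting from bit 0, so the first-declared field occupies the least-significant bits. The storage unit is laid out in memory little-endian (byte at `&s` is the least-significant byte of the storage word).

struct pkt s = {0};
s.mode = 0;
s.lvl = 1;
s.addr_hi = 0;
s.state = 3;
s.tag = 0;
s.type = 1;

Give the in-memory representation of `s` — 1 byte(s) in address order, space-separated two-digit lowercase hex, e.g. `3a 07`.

mode (1b) val=0 bits=0x0 at bit 0: 0x00
lvl (1b) val=1 bits=0x1 at bit 1: 0x02
addr_hi (2b) val=0 bits=0x0 at bit 2: 0x02
state (2b) val=3 bits=0x3 at bit 4: 0x32
tag (1b) val=0 bits=0x0 at bit 6: 0x32
type (1b) val=1 bits=0x1 at bit 7: 0xb2
word = 0xb2 → little-endian bytes:
  [0]=0xb2

b2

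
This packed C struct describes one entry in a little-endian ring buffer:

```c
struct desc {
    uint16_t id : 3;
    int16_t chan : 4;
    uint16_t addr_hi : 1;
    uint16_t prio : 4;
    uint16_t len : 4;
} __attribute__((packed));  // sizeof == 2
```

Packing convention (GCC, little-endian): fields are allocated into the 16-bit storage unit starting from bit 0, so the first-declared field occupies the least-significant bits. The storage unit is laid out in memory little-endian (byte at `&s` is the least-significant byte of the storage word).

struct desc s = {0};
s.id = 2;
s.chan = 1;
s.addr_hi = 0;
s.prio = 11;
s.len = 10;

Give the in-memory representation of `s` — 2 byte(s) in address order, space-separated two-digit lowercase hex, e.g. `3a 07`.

0a ab

[0+:3] id=2 & 0x7 = 0x2; word=0x0002
[3+:4] chan=1 & 0xf = 0x1; word=0x000a
[7+:1] addr_hi=0 & 0x1 = 0x0; word=0x000a
[8+:4] prio=11 & 0xf = 0xb; word=0x0b0a
[12+:4] len=10 & 0xf = 0xa; word=0xab0a
word = 0xab0a → little-endian bytes:
  [0]=0x0a  [1]=0xab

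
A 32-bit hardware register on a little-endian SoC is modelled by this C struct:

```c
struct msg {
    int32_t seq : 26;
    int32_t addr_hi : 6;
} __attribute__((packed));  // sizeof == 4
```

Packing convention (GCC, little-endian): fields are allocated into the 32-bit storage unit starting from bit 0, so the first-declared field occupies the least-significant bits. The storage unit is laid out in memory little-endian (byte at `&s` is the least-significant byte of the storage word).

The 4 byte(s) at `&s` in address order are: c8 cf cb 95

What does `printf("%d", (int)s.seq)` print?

30134216

[0]=0xc8 [1]=0xcf [2]=0xcb [3]=0x95 (little-endian) → word 0x95cbcfc8
seq:26 @ bit 0 → (0x95cbcfc8>>0)&0x3ffffff = 0x1cbcfc8  ←
addr_hi:6 @ bit 26 → (0x95cbcfc8>>26)&0x3f = 0x25
seq signed 26b, MSB=0: value = 30134216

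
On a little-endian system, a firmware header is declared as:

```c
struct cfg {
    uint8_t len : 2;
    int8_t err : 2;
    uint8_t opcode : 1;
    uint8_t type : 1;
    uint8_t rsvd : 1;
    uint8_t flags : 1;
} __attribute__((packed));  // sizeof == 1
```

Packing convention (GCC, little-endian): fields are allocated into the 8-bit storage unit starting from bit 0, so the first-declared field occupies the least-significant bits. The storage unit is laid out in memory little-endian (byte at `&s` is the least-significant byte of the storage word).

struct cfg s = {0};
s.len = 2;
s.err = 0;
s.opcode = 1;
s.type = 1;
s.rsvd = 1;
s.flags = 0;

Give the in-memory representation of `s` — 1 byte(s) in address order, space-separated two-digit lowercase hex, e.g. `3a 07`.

72

len (2b) val=2 bits=0x2 at bit 0: 0x02
err (2b) val=0 bits=0x0 at bit 2: 0x02
opcode (1b) val=1 bits=0x1 at bit 4: 0x12
type (1b) val=1 bits=0x1 at bit 5: 0x32
rsvd (1b) val=1 bits=0x1 at bit 6: 0x72
flags (1b) val=0 bits=0x0 at bit 7: 0x72
word = 0x72 → little-endian bytes:
  [0]=0x72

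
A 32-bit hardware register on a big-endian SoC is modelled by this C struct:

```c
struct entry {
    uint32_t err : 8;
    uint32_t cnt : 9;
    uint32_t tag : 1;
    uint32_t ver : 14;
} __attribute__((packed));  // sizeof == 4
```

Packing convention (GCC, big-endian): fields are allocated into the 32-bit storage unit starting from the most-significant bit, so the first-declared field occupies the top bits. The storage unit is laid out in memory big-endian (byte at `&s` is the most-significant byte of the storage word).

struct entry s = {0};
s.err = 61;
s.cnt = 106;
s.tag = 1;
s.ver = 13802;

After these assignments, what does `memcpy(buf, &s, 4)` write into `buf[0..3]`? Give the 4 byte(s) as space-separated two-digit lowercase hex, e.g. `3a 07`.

[24+:8] err=61 & 0xff = 0x3d; word=0x3d000000
[15+:9] cnt=106 & 0x1ff = 0x6a; word=0x3d350000
[14+:1] tag=1 & 0x1 = 0x1; word=0x3d354000
[0+:14] ver=13802 & 0x3fff = 0x35ea; word=0x3d3575ea
word = 0x3d3575ea → big-endian bytes:
  [0]=0x3d  [1]=0x35  [2]=0x75  [3]=0xea

3d 35 75 ea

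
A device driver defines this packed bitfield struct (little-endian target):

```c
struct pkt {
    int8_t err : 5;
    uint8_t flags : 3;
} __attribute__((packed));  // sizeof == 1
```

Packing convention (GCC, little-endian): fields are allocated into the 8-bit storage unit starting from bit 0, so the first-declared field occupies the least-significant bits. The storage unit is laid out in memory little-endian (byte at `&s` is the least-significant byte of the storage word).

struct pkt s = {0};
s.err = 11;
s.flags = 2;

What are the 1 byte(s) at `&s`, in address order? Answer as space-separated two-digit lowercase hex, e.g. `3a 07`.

4b

err:5 = 11 → 0xb << 0 → word 0x0b
flags:3 = 2 → 0x2 << 5 → word 0x4b
word = 0x4b → little-endian bytes:
  [0]=0x4b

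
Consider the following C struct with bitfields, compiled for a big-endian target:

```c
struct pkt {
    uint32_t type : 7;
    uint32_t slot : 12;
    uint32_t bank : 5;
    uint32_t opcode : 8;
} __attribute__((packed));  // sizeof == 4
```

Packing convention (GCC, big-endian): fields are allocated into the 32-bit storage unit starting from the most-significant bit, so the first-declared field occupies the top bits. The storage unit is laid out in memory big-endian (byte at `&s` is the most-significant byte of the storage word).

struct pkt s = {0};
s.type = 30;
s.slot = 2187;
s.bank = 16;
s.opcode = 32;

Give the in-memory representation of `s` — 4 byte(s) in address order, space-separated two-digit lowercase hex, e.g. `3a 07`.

type:7 = 30 → 0x1e << 25 → word 0x3c000000
slot:12 = 2187 → 0x88b << 13 → word 0x3d116000
bank:5 = 16 → 0x10 << 8 → word 0x3d117000
opcode:8 = 32 → 0x20 << 0 → word 0x3d117020
word = 0x3d117020 → big-endian bytes:
  [0]=0x3d  [1]=0x11  [2]=0x70  [3]=0x20

3d 11 70 20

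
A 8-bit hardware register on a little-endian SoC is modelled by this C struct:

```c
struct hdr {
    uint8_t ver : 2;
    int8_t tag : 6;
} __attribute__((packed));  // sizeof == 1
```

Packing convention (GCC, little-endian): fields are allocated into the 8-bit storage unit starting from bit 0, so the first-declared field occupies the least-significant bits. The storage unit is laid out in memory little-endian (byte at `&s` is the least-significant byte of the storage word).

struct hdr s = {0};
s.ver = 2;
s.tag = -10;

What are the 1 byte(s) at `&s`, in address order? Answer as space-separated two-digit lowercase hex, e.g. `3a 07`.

da

ver (2b) val=2 bits=0x2 at bit 0: 0x02
tag (6b) val=-10 bits=0x36 at bit 2: 0xda
word = 0xda → little-endian bytes:
  [0]=0xda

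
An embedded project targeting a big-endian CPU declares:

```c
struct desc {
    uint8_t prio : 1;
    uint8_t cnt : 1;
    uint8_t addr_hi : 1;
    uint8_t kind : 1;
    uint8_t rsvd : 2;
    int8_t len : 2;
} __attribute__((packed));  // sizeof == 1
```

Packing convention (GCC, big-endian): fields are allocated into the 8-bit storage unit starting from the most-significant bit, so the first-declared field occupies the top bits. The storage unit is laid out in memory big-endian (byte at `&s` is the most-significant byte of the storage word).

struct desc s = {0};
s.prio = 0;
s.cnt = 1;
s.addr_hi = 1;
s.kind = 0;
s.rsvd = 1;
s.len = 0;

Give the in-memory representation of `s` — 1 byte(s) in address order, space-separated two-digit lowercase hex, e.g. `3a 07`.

prio (1b) val=0 bits=0x0 at bit 7: 0x00
cnt (1b) val=1 bits=0x1 at bit 6: 0x40
addr_hi (1b) val=1 bits=0x1 at bit 5: 0x60
kind (1b) val=0 bits=0x0 at bit 4: 0x60
rsvd (2b) val=1 bits=0x1 at bit 2: 0x64
len (2b) val=0 bits=0x0 at bit 0: 0x64
word = 0x64 → big-endian bytes:
  [0]=0x64

64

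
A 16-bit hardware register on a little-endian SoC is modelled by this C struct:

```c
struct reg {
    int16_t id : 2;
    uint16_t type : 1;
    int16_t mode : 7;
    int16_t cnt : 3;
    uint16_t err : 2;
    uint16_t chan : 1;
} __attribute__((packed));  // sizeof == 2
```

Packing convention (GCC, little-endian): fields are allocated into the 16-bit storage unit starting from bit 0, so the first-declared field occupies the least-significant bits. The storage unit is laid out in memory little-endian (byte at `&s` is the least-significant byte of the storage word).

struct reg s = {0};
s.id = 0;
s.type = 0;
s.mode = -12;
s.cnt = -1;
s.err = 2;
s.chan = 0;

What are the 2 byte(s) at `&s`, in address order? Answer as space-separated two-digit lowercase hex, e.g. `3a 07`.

id (2b) val=0 bits=0x0 at bit 0: 0x0000
type (1b) val=0 bits=0x0 at bit 2: 0x0000
mode (7b) val=-12 bits=0x74 at bit 3: 0x03a0
cnt (3b) val=-1 bits=0x7 at bit 10: 0x1fa0
err (2b) val=2 bits=0x2 at bit 13: 0x5fa0
chan (1b) val=0 bits=0x0 at bit 15: 0x5fa0
word = 0x5fa0 → little-endian bytes:
  [0]=0xa0  [1]=0x5f

a0 5f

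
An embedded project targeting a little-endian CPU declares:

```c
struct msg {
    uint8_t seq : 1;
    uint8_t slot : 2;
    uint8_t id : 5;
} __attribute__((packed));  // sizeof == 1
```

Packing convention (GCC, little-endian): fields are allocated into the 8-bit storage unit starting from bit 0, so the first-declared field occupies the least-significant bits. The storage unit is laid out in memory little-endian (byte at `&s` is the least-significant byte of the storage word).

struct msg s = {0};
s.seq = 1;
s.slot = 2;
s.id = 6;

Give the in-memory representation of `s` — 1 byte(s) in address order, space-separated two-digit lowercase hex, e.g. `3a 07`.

seq (1b) val=1 bits=0x1 at bit 0: 0x01
slot (2b) val=2 bits=0x2 at bit 1: 0x05
id (5b) val=6 bits=0x6 at bit 3: 0x35
word = 0x35 → little-endian bytes:
  [0]=0x35

35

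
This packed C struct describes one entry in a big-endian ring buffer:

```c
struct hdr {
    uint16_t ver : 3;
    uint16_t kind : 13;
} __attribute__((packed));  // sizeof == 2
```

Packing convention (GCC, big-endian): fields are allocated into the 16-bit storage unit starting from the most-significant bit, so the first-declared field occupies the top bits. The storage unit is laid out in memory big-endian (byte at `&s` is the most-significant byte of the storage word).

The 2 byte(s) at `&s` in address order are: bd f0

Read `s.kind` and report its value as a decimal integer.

[0]=0xbd [1]=0xf0 (big-endian) → word 0xbdf0
ver [13+:3] = (word>>13) & 0x7 = 5
kind [0+:13] = (word>>0) & 0x1fff = 7664  ←

7664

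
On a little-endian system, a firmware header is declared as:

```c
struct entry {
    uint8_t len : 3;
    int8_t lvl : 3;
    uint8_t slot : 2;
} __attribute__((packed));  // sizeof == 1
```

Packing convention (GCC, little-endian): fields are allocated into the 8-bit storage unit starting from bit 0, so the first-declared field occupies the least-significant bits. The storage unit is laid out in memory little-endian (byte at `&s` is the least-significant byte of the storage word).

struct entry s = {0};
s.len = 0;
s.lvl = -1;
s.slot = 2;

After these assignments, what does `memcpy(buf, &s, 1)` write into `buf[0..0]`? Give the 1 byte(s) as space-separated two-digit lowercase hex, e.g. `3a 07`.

b8

len:3 = 0 → 0x0 << 0 → word 0x00
lvl:3 = -1 → 0x7 << 3 → word 0x38
slot:2 = 2 → 0x2 << 6 → word 0xb8
word = 0xb8 → little-endian bytes:
  [0]=0xb8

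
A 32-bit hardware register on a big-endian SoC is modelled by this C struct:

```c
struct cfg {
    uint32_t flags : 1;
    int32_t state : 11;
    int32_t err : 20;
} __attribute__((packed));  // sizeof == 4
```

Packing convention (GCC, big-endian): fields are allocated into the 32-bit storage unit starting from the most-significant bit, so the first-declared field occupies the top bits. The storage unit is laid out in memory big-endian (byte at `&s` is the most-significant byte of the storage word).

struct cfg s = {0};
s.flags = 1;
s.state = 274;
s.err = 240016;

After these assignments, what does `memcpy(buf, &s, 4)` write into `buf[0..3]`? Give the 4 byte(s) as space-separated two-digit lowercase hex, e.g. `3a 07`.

[31+:1] flags=1 & 0x1 = 0x1; word=0x80000000
[20+:11] state=274 & 0x7ff = 0x112; word=0x91200000
[0+:20] err=240016 & 0xfffff = 0x3a990; word=0x9123a990
word = 0x9123a990 → big-endian bytes:
  [0]=0x91  [1]=0x23  [2]=0xa9  [3]=0x90

91 23 a9 90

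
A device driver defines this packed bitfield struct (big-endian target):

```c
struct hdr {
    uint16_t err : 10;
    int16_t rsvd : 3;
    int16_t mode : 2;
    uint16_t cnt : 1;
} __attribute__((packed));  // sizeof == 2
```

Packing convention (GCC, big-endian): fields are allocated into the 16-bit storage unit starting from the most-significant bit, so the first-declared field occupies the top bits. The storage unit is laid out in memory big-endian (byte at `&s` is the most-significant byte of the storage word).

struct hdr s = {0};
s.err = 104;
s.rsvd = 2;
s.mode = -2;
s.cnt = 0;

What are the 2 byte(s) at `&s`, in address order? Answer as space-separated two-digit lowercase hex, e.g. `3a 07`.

1a 14

[6+:10] err=104 & 0x3ff = 0x68; word=0x1a00
[3+:3] rsvd=2 & 0x7 = 0x2; word=0x1a10
[1+:2] mode=-2 & 0x3 = 0x2; word=0x1a14
[0+:1] cnt=0 & 0x1 = 0x0; word=0x1a14
word = 0x1a14 → big-endian bytes:
  [0]=0x1a  [1]=0x14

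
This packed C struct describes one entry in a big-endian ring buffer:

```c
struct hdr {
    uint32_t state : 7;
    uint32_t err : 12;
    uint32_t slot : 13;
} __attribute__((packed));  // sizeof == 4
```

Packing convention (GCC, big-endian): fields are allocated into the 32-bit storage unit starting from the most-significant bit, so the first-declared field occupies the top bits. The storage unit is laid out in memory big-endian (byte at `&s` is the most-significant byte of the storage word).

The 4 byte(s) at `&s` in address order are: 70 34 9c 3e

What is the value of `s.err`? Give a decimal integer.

420

[0]=0x70 [1]=0x34 [2]=0x9c [3]=0x3e (big-endian) → word 0x70349c3e
state [25+:7] = (word>>25) & 0x7f = 56
err [13+:12] = (word>>13) & 0xfff = 420  ←
slot [0+:13] = (word>>0) & 0x1fff = 7230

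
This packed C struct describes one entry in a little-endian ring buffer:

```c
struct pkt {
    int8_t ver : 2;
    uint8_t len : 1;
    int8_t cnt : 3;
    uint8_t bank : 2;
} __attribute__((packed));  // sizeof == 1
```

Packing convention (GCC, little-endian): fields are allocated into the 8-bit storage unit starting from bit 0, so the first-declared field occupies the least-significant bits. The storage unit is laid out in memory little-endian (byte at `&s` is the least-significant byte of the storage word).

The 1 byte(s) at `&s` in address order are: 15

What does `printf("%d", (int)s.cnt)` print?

[0]=0x15 (little-endian) → word 0x15
ver:2 @ bit 0 → (0x15>>0)&0x3 = 0x1
len:1 @ bit 2 → (0x15>>2)&0x1 = 0x1
cnt:3 @ bit 3 → (0x15>>3)&0x7 = 0x2  ←
bank:2 @ bit 6 → (0x15>>6)&0x3 = 0x0
cnt signed 3b, MSB=0: value = 2

2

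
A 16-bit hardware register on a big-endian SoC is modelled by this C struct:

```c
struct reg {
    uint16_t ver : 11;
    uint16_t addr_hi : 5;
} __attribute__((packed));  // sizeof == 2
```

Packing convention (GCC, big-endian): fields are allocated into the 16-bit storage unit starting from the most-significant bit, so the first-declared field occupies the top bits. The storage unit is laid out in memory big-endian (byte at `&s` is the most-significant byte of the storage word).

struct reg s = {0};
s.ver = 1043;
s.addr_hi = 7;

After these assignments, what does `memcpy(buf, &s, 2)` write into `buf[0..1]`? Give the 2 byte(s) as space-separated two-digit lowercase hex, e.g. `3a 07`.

ver (11b) val=1043 bits=0x413 at bit 5: 0x8260
addr_hi (5b) val=7 bits=0x7 at bit 0: 0x8267
word = 0x8267 → big-endian bytes:
  [0]=0x82  [1]=0x67

82 67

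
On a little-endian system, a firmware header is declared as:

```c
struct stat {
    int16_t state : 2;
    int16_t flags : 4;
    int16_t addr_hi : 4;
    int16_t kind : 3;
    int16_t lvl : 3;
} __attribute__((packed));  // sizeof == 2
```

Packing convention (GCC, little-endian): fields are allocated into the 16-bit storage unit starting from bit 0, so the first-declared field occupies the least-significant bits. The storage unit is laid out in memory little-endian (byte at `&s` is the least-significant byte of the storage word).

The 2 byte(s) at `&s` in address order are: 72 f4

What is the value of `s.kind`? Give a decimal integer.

-3

[0]=0x72 [1]=0xf4 (little-endian) → word 0xf472
state:2 @ bit 0 → (0xf472>>0)&0x3 = 0x2
flags:4 @ bit 2 → (0xf472>>2)&0xf = 0xc
addr_hi:4 @ bit 6 → (0xf472>>6)&0xf = 0x1
kind:3 @ bit 10 → (0xf472>>10)&0x7 = 0x5  ←
lvl:3 @ bit 13 → (0xf472>>13)&0x7 = 0x7
kind signed 3b, MSB=1: 5 - 8 = -3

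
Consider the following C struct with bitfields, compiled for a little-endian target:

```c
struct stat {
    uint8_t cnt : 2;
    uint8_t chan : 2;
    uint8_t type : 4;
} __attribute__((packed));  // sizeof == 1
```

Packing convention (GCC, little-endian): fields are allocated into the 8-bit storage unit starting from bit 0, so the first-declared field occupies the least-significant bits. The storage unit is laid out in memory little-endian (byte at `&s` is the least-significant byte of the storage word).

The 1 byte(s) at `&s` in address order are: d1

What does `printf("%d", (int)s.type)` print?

13

[0]=0xd1 (little-endian) → word 0xd1
cnt:2 @ bit 0 → (0xd1>>0)&0x3 = 0x1
chan:2 @ bit 2 → (0xd1>>2)&0x3 = 0x0
type:4 @ bit 4 → (0xd1>>4)&0xf = 0xd  ←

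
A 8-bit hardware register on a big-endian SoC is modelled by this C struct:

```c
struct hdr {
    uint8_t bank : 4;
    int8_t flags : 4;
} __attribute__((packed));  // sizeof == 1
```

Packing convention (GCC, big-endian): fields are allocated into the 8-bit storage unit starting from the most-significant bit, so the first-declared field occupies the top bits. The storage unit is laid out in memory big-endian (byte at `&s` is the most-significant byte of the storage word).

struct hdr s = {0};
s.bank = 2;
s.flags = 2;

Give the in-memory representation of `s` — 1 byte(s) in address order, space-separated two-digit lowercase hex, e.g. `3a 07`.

bank:4 = 2 → 0x2 << 4 → word 0x20
flags:4 = 2 → 0x2 << 0 → word 0x22
word = 0x22 → big-endian bytes:
  [0]=0x22

22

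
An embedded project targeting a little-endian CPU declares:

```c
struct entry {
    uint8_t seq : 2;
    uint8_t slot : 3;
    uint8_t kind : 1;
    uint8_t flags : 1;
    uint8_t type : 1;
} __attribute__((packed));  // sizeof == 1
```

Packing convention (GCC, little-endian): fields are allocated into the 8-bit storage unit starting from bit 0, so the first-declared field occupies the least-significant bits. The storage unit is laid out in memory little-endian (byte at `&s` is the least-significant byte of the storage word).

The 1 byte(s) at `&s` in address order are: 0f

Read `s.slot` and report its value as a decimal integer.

[0]=0x0f (little-endian) → word 0x0f
seq [0+:2] = (word>>0) & 0x3 = 3
slot [2+:3] = (word>>2) & 0x7 = 3  ←
kind [5+:1] = (word>>5) & 0x1 = 0
flags [6+:1] = (word>>6) & 0x1 = 0
type [7+:1] = (word>>7) & 0x1 = 0

3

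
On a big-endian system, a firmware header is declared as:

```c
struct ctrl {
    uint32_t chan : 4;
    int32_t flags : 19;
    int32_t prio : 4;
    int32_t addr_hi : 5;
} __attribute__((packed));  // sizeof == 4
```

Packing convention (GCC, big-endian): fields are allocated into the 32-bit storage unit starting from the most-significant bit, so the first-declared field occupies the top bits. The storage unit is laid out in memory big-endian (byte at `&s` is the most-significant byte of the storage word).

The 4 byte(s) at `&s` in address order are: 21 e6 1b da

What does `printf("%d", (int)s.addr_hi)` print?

[0]=0x21 [1]=0xe6 [2]=0x1b [3]=0xda (big-endian) → word 0x21e61bda
chan [28+:4] = (word>>28) & 0xf = 2
flags [9+:19] = (word>>9) & 0x7ffff = 62221
prio [5+:4] = (word>>5) & 0xf = 14
addr_hi [0+:5] = (word>>0) & 0x1f = 26  ←
addr_hi signed 5b, MSB=1: 26 - 32 = -6

-6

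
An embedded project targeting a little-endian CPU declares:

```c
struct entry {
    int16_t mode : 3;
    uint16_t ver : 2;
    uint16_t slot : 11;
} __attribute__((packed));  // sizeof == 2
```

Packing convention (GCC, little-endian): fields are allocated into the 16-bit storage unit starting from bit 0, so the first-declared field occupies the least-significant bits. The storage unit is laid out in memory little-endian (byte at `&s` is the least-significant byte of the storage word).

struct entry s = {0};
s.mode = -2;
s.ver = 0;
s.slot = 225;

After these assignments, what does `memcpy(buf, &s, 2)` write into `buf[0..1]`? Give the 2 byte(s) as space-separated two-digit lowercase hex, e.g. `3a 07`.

mode:3 = -2 → 0x6 << 0 → word 0x0006
ver:2 = 0 → 0x0 << 3 → word 0x0006
slot:11 = 225 → 0xe1 << 5 → word 0x1c26
word = 0x1c26 → little-endian bytes:
  [0]=0x26  [1]=0x1c

26 1c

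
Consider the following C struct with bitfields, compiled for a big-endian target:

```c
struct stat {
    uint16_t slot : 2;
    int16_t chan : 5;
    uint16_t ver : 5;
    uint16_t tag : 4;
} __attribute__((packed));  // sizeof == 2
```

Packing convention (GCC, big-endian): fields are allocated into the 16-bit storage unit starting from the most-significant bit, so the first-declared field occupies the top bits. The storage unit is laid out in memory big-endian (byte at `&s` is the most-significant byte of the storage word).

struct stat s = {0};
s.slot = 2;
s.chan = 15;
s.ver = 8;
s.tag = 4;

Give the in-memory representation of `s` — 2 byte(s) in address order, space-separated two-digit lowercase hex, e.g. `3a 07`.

slot (2b) val=2 bits=0x2 at bit 14: 0x8000
chan (5b) val=15 bits=0xf at bit 9: 0x9e00
ver (5b) val=8 bits=0x8 at bit 4: 0x9e80
tag (4b) val=4 bits=0x4 at bit 0: 0x9e84
word = 0x9e84 → big-endian bytes:
  [0]=0x9e  [1]=0x84

9e 84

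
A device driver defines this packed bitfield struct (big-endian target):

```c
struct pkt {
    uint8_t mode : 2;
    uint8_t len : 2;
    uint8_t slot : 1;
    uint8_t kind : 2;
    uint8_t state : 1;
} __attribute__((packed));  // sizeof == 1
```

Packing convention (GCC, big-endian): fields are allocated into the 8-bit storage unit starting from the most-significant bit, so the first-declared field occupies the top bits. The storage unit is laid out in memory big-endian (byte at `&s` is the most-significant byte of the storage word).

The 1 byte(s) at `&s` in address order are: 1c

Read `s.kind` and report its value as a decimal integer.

2

[0]=0x1c (big-endian) → word 0x1c
mode [6+:2] = (word>>6) & 0x3 = 0
len [4+:2] = (word>>4) & 0x3 = 1
slot [3+:1] = (word>>3) & 0x1 = 1
kind [1+:2] = (word>>1) & 0x3 = 2  ←
state [0+:1] = (word>>0) & 0x1 = 0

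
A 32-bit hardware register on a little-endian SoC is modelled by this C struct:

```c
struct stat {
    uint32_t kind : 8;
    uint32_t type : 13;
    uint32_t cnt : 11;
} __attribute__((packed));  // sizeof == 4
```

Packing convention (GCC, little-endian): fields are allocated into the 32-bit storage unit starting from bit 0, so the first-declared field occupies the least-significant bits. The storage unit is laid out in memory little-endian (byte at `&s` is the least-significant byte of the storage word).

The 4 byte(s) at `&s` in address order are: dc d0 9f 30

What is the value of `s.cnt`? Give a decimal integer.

[0]=0xdc [1]=0xd0 [2]=0x9f [3]=0x30 (little-endian) → word 0x309fd0dc
kind [0+:8] = (word>>0) & 0xff = 220
type [8+:13] = (word>>8) & 0x1fff = 8144
cnt [21+:11] = (word>>21) & 0x7ff = 388  ←

388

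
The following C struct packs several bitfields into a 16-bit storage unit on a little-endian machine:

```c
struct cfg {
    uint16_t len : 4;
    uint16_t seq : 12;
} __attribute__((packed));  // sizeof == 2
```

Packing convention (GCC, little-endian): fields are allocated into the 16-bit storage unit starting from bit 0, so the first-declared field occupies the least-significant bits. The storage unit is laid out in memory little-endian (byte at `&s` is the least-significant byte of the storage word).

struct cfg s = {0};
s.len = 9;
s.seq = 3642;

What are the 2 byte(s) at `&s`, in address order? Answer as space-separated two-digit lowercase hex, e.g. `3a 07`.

[0+:4] len=9 & 0xf = 0x9; word=0x0009
[4+:12] seq=3642 & 0xfff = 0xe3a; word=0xe3a9
word = 0xe3a9 → little-endian bytes:
  [0]=0xa9  [1]=0xe3

a9 e3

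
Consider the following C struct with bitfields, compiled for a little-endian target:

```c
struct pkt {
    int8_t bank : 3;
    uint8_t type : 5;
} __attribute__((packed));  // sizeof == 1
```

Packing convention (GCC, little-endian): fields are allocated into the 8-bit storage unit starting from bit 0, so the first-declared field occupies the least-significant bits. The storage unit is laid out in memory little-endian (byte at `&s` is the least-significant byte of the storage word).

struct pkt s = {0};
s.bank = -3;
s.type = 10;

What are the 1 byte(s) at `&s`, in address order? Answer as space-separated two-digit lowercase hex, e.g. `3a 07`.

[0+:3] bank=-3 & 0x7 = 0x5; word=0x05
[3+:5] type=10 & 0x1f = 0xa; word=0x55
word = 0x55 → little-endian bytes:
  [0]=0x55

55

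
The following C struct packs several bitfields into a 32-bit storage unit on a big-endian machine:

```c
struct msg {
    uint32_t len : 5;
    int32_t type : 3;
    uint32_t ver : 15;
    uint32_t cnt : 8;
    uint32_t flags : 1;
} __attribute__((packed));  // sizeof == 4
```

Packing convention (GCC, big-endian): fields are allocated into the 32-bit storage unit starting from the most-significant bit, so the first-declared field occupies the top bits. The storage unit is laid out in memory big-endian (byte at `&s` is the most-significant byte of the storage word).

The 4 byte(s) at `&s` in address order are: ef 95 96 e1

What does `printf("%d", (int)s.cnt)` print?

[0]=0xef [1]=0x95 [2]=0x96 [3]=0xe1 (big-endian) → word 0xef9596e1
len:5 @ bit 27 → (0xef9596e1>>27)&0x1f = 0x1d
type:3 @ bit 24 → (0xef9596e1>>24)&0x7 = 0x7
ver:15 @ bit 9 → (0xef9596e1>>9)&0x7fff = 0x4acb
cnt:8 @ bit 1 → (0xef9596e1>>1)&0xff = 0x70  ←
flags:1 @ bit 0 → (0xef9596e1>>0)&0x1 = 0x1

112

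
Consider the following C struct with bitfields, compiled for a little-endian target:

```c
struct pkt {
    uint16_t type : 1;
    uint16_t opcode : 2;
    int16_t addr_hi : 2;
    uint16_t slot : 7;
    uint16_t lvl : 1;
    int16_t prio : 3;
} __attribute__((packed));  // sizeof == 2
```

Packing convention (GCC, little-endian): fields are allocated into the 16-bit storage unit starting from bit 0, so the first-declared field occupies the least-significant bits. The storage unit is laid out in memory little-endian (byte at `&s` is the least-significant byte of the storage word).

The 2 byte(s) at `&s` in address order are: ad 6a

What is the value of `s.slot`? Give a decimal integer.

85

[0]=0xad [1]=0x6a (little-endian) → word 0x6aad
type:1 @ bit 0 → (0x6aad>>0)&0x1 = 0x1
opcode:2 @ bit 1 → (0x6aad>>1)&0x3 = 0x2
addr_hi:2 @ bit 3 → (0x6aad>>3)&0x3 = 0x1
slot:7 @ bit 5 → (0x6aad>>5)&0x7f = 0x55  ←
lvl:1 @ bit 12 → (0x6aad>>12)&0x1 = 0x0
prio:3 @ bit 13 → (0x6aad>>13)&0x7 = 0x3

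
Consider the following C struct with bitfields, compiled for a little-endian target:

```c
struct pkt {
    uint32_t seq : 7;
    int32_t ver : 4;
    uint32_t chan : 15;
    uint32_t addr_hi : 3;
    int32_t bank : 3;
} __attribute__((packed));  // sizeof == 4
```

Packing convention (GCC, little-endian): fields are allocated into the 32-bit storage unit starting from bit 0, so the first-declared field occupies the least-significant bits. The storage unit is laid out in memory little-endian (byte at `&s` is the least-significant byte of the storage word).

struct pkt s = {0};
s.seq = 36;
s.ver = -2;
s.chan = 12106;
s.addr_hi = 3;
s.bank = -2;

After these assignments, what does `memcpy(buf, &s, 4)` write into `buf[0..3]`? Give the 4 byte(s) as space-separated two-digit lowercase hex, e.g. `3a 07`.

seq (7b) val=36 bits=0x24 at bit 0: 0x00000024
ver (4b) val=-2 bits=0xe at bit 7: 0x00000724
chan (15b) val=12106 bits=0x2f4a at bit 11: 0x017a5724
addr_hi (3b) val=3 bits=0x3 at bit 26: 0x0d7a5724
bank (3b) val=-2 bits=0x6 at bit 29: 0xcd7a5724
word = 0xcd7a5724 → little-endian bytes:
  [0]=0x24  [1]=0x57  [2]=0x7a  [3]=0xcd

24 57 7a cd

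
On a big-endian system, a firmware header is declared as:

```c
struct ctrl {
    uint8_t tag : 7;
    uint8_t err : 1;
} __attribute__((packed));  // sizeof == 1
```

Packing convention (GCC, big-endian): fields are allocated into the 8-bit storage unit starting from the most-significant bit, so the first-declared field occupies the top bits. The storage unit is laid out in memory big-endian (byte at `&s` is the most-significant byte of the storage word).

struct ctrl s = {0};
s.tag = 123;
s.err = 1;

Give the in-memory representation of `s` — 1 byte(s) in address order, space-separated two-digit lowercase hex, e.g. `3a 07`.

tag (7b) val=123 bits=0x7b at bit 1: 0xf6
err (1b) val=1 bits=0x1 at bit 0: 0xf7
word = 0xf7 → big-endian bytes:
  [0]=0xf7

f7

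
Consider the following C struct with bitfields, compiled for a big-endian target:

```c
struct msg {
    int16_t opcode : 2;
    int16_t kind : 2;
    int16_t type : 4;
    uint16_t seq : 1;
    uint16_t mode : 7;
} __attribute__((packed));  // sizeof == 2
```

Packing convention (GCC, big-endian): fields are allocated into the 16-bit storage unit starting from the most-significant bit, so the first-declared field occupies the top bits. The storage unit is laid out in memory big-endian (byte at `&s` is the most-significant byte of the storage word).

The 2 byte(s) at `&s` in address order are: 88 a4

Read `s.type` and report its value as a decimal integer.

-8

[0]=0x88 [1]=0xa4 (big-endian) → word 0x88a4
opcode [14+:2] = (word>>14) & 0x3 = 2
kind [12+:2] = (word>>12) & 0x3 = 0
type [8+:4] = (word>>8) & 0xf = 8  ←
seq [7+:1] = (word>>7) & 0x1 = 1
mode [0+:7] = (word>>0) & 0x7f = 36
type signed 4b, MSB=1: 8 - 16 = -8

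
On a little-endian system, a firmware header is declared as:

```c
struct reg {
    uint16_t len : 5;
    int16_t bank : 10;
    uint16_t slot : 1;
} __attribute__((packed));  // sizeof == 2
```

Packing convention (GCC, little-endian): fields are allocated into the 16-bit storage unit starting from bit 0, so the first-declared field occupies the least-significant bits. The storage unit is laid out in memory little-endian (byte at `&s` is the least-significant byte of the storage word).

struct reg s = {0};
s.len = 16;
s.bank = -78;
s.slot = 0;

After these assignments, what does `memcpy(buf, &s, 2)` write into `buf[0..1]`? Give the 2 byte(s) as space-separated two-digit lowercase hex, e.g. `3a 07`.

len (5b) val=16 bits=0x10 at bit 0: 0x0010
bank (10b) val=-78 bits=0x3b2 at bit 5: 0x7650
slot (1b) val=0 bits=0x0 at bit 15: 0x7650
word = 0x7650 → little-endian bytes:
  [0]=0x50  [1]=0x76

50 76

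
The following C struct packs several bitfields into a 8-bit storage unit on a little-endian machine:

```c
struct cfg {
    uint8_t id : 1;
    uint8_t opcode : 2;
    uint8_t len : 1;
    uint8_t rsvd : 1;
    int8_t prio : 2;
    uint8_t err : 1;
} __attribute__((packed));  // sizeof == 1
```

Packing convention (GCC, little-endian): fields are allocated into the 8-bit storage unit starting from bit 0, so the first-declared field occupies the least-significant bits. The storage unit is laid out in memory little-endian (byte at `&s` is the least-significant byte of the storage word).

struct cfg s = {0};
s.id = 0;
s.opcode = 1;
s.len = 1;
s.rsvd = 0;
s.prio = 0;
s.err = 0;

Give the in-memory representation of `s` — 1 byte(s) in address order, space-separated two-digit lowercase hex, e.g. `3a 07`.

id:1 = 0 → 0x0 << 0 → word 0x00
opcode:2 = 1 → 0x1 << 1 → word 0x02
len:1 = 1 → 0x1 << 3 → word 0x0a
rsvd:1 = 0 → 0x0 << 4 → word 0x0a
prio:2 = 0 → 0x0 << 5 → word 0x0a
err:1 = 0 → 0x0 << 7 → word 0x0a
word = 0x0a → little-endian bytes:
  [0]=0x0a

0a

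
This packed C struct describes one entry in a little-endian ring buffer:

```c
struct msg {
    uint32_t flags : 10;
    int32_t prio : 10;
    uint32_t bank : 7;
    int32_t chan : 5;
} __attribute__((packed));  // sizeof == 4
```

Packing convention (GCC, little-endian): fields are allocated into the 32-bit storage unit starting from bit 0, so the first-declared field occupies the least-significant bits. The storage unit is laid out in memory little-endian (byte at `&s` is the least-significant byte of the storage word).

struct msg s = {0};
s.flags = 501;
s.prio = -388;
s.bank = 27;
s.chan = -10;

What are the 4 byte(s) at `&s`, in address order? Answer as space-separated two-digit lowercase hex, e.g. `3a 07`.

flags (10b) val=501 bits=0x1f5 at bit 0: 0x000001f5
prio (10b) val=-388 bits=0x27c at bit 10: 0x0009f1f5
bank (7b) val=27 bits=0x1b at bit 20: 0x01b9f1f5
chan (5b) val=-10 bits=0x16 at bit 27: 0xb1b9f1f5
word = 0xb1b9f1f5 → little-endian bytes:
  [0]=0xf5  [1]=0xf1  [2]=0xb9  [3]=0xb1

f5 f1 b9 b1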